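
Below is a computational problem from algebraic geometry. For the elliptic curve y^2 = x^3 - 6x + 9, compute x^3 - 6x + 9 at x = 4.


Compute x^3 - 6x + 9 at x = 4:
x^3 = 4^3 = 64
(-6)*x = (-6)*4 = -24
Sum: 64 - 24 + 9 = 49

49


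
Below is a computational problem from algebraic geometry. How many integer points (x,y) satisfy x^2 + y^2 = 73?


Systematically check integer values of x where x^2 <= 73.
For each valid x, check if 73 - x^2 is a perfect square.
x=3: 73 - 9 = 64, sqrt = 8 (valid)
x=8: 73 - 64 = 9, sqrt = 3 (valid)
Total integer solutions found: 8

8


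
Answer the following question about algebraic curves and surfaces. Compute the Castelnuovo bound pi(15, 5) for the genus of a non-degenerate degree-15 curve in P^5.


Castelnuovo's bound: write d - 1 = m(r-1) + epsilon with 0 <= epsilon < r-1.
d - 1 = 15 - 1 = 14
r - 1 = 5 - 1 = 4
14 = 3*4 + 2, so m = 3, epsilon = 2
pi(d, r) = m(m-1)(r-1)/2 + m*epsilon
= 3*2*4/2 + 3*2
= 24/2 + 6
= 12 + 6 = 18

18


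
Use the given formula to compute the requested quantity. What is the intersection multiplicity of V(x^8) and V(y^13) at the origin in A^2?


The intersection multiplicity of V(x^a) and V(y^b) at the origin is:
I(O; V(x^8), V(y^13)) = dim_k(k[x,y]/(x^8, y^13))
A basis for k[x,y]/(x^8, y^13) is the set of monomials x^i * y^j
where 0 <= i < 8 and 0 <= j < 13.
The number of such monomials is 8 * 13 = 104

104


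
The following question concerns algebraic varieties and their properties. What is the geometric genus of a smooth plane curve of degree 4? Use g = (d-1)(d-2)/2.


Using the genus formula for smooth plane curves:
g = (d-1)(d-2)/2
g = (4-1)(4-2)/2
g = 3*2/2
g = 6/2 = 3

3


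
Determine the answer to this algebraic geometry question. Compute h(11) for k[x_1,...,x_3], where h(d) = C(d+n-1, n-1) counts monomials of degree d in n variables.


The Hilbert function for the polynomial ring in 3 variables is:
h(d) = C(d+n-1, n-1)
h(11) = C(11+3-1, 3-1) = C(13, 2)
= 13! / (2! * 11!)
= 78

78


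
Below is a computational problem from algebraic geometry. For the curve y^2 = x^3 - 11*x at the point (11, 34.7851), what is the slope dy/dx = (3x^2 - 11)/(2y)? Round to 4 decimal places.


Using implicit differentiation of y^2 = x^3 - 11*x:
2y * dy/dx = 3x^2 - 11
dy/dx = (3x^2 - 11)/(2y)
Numerator: 3*11^2 - 11 = 352
Denominator: 2*34.7851 = 69.5702
dy/dx = 352/69.5702 = 5.0596

5.0596


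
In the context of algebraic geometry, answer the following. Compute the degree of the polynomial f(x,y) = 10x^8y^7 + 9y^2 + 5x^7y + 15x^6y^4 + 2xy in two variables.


Examine each term for its total degree (sum of exponents).
  Term '10x^8y^7' has total degree 8+7 = 15.
  Term '9y^2' has total degree 0+2 = 2.
  Term '5x^7y' has total degree 7+1 = 8.
  Term '15x^6y^4' has total degree 6+4 = 10.
  Term '2xy' has total degree 1+1 = 2.
The maximum total degree among all terms is 15.

15


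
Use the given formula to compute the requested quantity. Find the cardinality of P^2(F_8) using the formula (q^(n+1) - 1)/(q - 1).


P^2(F_8) has (q^(n+1) - 1)/(q - 1) points.
= 8^2 + 8^1 + 8^0
= 64 + 8 + 1
= 73

73


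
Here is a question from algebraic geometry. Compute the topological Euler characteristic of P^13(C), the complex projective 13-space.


The complex projective space P^13 has one cell in each even real dimension 0, 2, ..., 26.
The cohomology groups are H^{2k}(P^13) = Z for k = 0,...,13, and 0 otherwise.
Euler characteristic = sum of Betti numbers = 1 per even-dimensional cohomology group.
chi(P^13) = 13 + 1 = 14

14


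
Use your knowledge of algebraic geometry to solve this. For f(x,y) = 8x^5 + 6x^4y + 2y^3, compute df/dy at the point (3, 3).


df/dy = 6*x^4 + 3*2*y^2
At (3,3): 6*3^4 + 3*2*3^2
= 486 + 54
= 540

540


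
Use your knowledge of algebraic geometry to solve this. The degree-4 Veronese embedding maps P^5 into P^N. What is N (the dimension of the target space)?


The Veronese embedding v_d: P^n -> P^N maps each point to all
degree-d monomials in n+1 homogeneous coordinates.
N = C(n+d, d) - 1
N = C(5+4, 4) - 1
N = C(9, 4) - 1
C(9, 4) = 126
N = 126 - 1 = 125

125


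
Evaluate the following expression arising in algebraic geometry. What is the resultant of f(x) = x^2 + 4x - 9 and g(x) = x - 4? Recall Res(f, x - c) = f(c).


For Res(f, x - c), we evaluate f at x = c.
f(4) = 4^2 + 4*4 - 9
= 16 + 16 - 9
= 32 - 9 = 23
Res(f, g) = 23

23


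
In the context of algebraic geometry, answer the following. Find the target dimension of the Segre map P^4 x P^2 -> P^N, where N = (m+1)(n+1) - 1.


The Segre embedding maps P^m x P^n into P^N via
all products of coordinates from each factor.
N = (m+1)(n+1) - 1
N = (4+1)(2+1) - 1
N = 5*3 - 1
N = 15 - 1 = 14

14


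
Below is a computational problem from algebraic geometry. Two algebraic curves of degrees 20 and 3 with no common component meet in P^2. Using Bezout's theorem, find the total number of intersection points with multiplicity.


Bezout's theorem states the intersection count equals the product of degrees.
Intersection count = 20 * 3 = 60

60


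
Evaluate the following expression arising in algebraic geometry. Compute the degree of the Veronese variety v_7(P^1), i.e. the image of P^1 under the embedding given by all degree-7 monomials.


The Veronese variety v_7(P^1) has degree d^r.
d^r = 7^1 = 7

7


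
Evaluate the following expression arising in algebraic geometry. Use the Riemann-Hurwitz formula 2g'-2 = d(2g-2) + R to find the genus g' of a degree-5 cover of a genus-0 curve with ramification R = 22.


Riemann-Hurwitz formula: 2g' - 2 = d(2g - 2) + R
Given: d = 5, g = 0, R = 22
2g' - 2 = 5*(2*0 - 2) + 22
2g' - 2 = 5*(-2) + 22
2g' - 2 = -10 + 22 = 12
2g' = 14
g' = 7

7


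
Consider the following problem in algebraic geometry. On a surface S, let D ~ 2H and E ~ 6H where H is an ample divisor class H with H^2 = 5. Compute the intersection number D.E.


Using bilinearity of the intersection pairing on a surface S:
(aH).(bH) = ab * (H.H)
We have H^2 = 5.
D.E = (2H).(6H) = 2*6*5
= 12*5
= 60

60


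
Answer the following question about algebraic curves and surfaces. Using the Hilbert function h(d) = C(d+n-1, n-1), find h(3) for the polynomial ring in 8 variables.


The Hilbert function for the polynomial ring in 8 variables is:
h(d) = C(d+n-1, n-1)
h(3) = C(3+8-1, 8-1) = C(10, 7)
= 10! / (7! * 3!)
= 120

120


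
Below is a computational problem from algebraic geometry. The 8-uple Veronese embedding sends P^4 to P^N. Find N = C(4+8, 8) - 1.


The Veronese embedding v_d: P^n -> P^N maps each point to all
degree-d monomials in n+1 homogeneous coordinates.
N = C(n+d, d) - 1
N = C(4+8, 8) - 1
N = C(12, 8) - 1
C(12, 8) = 495
N = 495 - 1 = 494

494


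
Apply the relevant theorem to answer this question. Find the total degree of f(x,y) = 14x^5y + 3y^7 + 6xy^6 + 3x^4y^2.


Examine each term for its total degree (sum of exponents).
  Term '14x^5y' has total degree 5+1 = 6.
  Term '3y^7' has total degree 0+7 = 7.
  Term '6xy^6' has total degree 1+6 = 7.
  Term '3x^4y^2' has total degree 4+2 = 6.
The maximum total degree among all terms is 7.

7


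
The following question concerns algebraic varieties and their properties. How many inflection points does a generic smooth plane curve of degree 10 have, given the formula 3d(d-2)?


For a general smooth plane curve C of degree d, the inflection points are
the intersection of C with its Hessian curve, which has degree 3(d-2).
By Bezout, the total intersection number is d * 3(d-2) = 10 * 24 = 240.
For a general curve every flex is ordinary, so each contributes
multiplicity 1 to C·Hess(C), and the number of distinct inflection
points is 3d(d-2).
Inflection points = 3*10*(10-2) = 3*10*8 = 240

240


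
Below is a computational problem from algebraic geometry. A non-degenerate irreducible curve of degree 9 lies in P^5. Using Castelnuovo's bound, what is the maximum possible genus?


Castelnuovo's bound: write d - 1 = m(r-1) + epsilon with 0 <= epsilon < r-1.
d - 1 = 9 - 1 = 8
r - 1 = 5 - 1 = 4
8 = 2*4 + 0, so m = 2, epsilon = 0
pi(d, r) = m(m-1)(r-1)/2 + m*epsilon
= 2*1*4/2 + 2*0
= 8/2 + 0
= 4 + 0 = 4

4


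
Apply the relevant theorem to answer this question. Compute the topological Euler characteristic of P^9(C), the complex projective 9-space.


The complex projective space P^9 has one cell in each even real dimension 0, 2, ..., 18.
The cohomology groups are H^{2k}(P^9) = Z for k = 0,...,9, and 0 otherwise.
Euler characteristic = sum of Betti numbers = 1 per even-dimensional cohomology group.
chi(P^9) = 9 + 1 = 10

10


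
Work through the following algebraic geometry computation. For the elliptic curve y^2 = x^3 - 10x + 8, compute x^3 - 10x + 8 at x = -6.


Compute x^3 - 10x + 8 at x = -6:
x^3 = (-6)^3 = -216
(-10)*x = (-10)*(-6) = 60
Sum: -216 + 60 + 8 = -148

-148


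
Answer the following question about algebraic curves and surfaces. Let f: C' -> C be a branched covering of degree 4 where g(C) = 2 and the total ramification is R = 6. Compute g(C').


Riemann-Hurwitz formula: 2g' - 2 = d(2g - 2) + R
Given: d = 4, g = 2, R = 6
2g' - 2 = 4*(2*2 - 2) + 6
2g' - 2 = 4*2 + 6
2g' - 2 = 8 + 6 = 14
2g' = 16
g' = 8

8


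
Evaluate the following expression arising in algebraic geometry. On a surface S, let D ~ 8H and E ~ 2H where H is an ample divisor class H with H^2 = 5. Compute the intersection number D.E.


Using bilinearity of the intersection pairing on a surface S:
(aH).(bH) = ab * (H.H)
We have H^2 = 5.
D.E = (8H).(2H) = 8*2*5
= 16*5
= 80

80


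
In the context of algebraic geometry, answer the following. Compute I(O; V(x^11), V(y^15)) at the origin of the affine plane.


The intersection multiplicity of V(x^a) and V(y^b) at the origin is:
I(O; V(x^11), V(y^15)) = dim_k(k[x,y]/(x^11, y^15))
A basis for k[x,y]/(x^11, y^15) is the set of monomials x^i * y^j
where 0 <= i < 11 and 0 <= j < 15.
The number of such monomials is 11 * 15 = 165

165


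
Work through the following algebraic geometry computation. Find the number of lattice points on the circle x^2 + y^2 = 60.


Systematically check integer values of x where x^2 <= 60.
For each valid x, check if 60 - x^2 is a perfect square.
Total integer solutions found: 0

0


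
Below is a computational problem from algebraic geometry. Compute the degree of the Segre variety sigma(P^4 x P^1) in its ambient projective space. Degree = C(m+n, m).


The degree of the Segre variety P^4 x P^1 is C(m+n, m).
= C(5, 4)
= 5

5


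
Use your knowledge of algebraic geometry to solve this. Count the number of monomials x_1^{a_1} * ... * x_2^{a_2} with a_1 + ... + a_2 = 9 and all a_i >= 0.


The number of degree-9 monomials in 2 variables is C(d+n-1, n-1).
= C(9+2-1, 2-1) = C(10, 1)
= 10

10


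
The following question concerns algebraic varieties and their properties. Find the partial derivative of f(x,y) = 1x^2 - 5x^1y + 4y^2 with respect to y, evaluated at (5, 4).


df/dy = (-5)*x^1 + 2*4*y^1
At (5,4): (-5)*5^1 + 2*4*4^1
= -25 + 32
= 7

7


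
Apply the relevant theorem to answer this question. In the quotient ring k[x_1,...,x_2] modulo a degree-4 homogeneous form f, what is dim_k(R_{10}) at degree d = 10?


For R = k[x_1,...,x_n]/(f) with f homogeneous of degree e:
The Hilbert series is (1 - t^e)/(1 - t)^n.
So h(d) = C(d+n-1, n-1) - C(d-e+n-1, n-1) for d >= e.
With n=2, e=4, d=10:
C(10+2-1, 2-1) = C(11, 1) = 11
C(10-4+2-1, 2-1) = C(7, 1) = 7
h(10) = 11 - 7 = 4

4


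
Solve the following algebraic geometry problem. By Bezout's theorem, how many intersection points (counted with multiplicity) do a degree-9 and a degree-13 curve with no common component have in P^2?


Bezout's theorem states the intersection count equals the product of degrees.
Intersection count = 9 * 13 = 117

117


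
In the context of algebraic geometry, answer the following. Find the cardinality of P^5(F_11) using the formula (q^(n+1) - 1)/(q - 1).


P^5(F_11) has (q^(n+1) - 1)/(q - 1) points.
= 11^5 + 11^4 + 11^3 + 11^2 + 11^1 + 11^0
= 161051 + 14641 + 1331 + 121 + 11 + 1
= 177156

177156


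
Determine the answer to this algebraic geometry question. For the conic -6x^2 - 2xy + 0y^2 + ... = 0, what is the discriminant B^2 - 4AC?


The discriminant of a conic Ax^2 + Bxy + Cy^2 + ... = 0 is B^2 - 4AC.
B^2 = (-2)^2 = 4
4AC = 4*(-6)*0 = 0
Discriminant = 4 + 0 = 4

4


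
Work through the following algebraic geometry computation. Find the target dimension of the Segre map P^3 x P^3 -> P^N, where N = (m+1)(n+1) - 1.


The Segre embedding maps P^m x P^n into P^N via
all products of coordinates from each factor.
N = (m+1)(n+1) - 1
N = (3+1)(3+1) - 1
N = 4*4 - 1
N = 16 - 1 = 15

15


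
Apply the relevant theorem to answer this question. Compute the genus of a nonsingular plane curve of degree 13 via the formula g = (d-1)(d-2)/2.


Using the genus formula for smooth plane curves:
g = (d-1)(d-2)/2
g = (13-1)(13-2)/2
g = 12*11/2
g = 132/2 = 66

66


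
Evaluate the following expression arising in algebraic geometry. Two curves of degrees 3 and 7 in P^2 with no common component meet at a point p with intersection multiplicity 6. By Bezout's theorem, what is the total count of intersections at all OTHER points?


By Bezout's theorem, the total intersection number is d1 * d2.
Total = 3 * 7 = 21
Intersection multiplicity at p = 6
Remaining intersections = 21 - 6 = 15

15


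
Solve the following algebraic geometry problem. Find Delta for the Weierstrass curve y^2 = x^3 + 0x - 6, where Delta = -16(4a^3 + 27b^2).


Compute each component:
4a^3 = 4*0^3 = 4*0 = 0
27b^2 = 27*(-6)^2 = 27*36 = 972
4a^3 + 27b^2 = 0 + 972 = 972
Delta = -16*972 = -15552

-15552


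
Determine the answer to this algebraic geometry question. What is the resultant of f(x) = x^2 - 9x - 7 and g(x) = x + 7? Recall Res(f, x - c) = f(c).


For Res(f, x - c), we evaluate f at x = c.
f(-7) = (-7)^2 - 9*(-7) - 7
= 49 + 63 - 7
= 112 - 7 = 105
Res(f, g) = 105

105


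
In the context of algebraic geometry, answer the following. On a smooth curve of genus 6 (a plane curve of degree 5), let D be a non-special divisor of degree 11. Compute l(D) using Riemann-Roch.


First, compute the genus of a smooth plane curve of degree 5:
g = (d-1)(d-2)/2 = (5-1)(5-2)/2 = 6
For a non-special divisor D (i.e., h^1(D) = 0), Riemann-Roch gives:
l(D) = deg(D) - g + 1
Since deg(D) = 11 >= 2g - 1 = 11, D is non-special.
l(D) = 11 - 6 + 1 = 6

6


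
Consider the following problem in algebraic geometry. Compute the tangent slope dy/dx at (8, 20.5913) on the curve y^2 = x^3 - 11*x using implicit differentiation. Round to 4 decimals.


Using implicit differentiation of y^2 = x^3 - 11*x:
2y * dy/dx = 3x^2 - 11
dy/dx = (3x^2 - 11)/(2y)
Numerator: 3*8^2 - 11 = 181
Denominator: 2*20.5913 = 41.1826
dy/dx = 181/41.1826 = 4.3951

4.3951


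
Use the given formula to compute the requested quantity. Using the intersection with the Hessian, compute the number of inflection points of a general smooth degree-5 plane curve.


For a general smooth plane curve C of degree d, the inflection points are
the intersection of C with its Hessian curve, which has degree 3(d-2).
By Bezout, the total intersection number is d * 3(d-2) = 5 * 9 = 45.
For a general curve every flex is ordinary, so each contributes
multiplicity 1 to C·Hess(C), and the number of distinct inflection
points is 3d(d-2).
Inflection points = 3*5*(5-2) = 3*5*3 = 45

45


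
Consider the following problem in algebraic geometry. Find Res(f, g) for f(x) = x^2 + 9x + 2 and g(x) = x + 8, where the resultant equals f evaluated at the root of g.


For Res(f, x - c), we evaluate f at x = c.
f(-8) = (-8)^2 + 9*(-8) + 2
= 64 - 72 + 2
= -8 + 2 = -6
Res(f, g) = -6

-6


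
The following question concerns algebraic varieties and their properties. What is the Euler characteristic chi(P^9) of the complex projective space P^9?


The complex projective space P^9 has one cell in each even real dimension 0, 2, ..., 18.
The cohomology groups are H^{2k}(P^9) = Z for k = 0,...,9, and 0 otherwise.
Euler characteristic = sum of Betti numbers = 1 per even-dimensional cohomology group.
chi(P^9) = 9 + 1 = 10

10


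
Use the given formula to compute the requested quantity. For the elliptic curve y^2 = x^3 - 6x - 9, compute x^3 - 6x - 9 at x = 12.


Compute x^3 - 6x - 9 at x = 12:
x^3 = 12^3 = 1728
(-6)*x = (-6)*12 = -72
Sum: 1728 - 72 - 9 = 1647

1647


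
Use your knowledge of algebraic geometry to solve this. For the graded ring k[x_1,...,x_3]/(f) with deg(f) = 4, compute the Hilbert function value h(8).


For R = k[x_1,...,x_n]/(f) with f homogeneous of degree e:
The Hilbert series is (1 - t^e)/(1 - t)^n.
So h(d) = C(d+n-1, n-1) - C(d-e+n-1, n-1) for d >= e.
With n=3, e=4, d=8:
C(8+3-1, 3-1) = C(10, 2) = 45
C(8-4+3-1, 3-1) = C(6, 2) = 15
h(8) = 45 - 15 = 30

30


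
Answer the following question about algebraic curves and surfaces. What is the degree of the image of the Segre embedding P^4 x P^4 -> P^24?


The degree of the Segre variety P^4 x P^4 is C(m+n, m).
= C(8, 4)
= 70

70


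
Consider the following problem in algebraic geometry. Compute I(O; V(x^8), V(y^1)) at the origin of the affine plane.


The intersection multiplicity of V(x^a) and V(y^b) at the origin is:
I(O; V(x^8), V(y^1)) = dim_k(k[x,y]/(x^8, y^1))
A basis for k[x,y]/(x^8, y^1) is the set of monomials x^i * y^j
where 0 <= i < 8 and 0 <= j < 1.
The number of such monomials is 8 * 1 = 8

8


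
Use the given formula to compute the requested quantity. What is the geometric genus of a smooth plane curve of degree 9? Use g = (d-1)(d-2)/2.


Using the genus formula for smooth plane curves:
g = (d-1)(d-2)/2
g = (9-1)(9-2)/2
g = 8*7/2
g = 56/2 = 28

28


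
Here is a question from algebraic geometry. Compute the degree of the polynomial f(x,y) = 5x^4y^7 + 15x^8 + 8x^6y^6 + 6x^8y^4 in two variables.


Examine each term for its total degree (sum of exponents).
  Term '5x^4y^7' has total degree 4+7 = 11.
  Term '15x^8' has total degree 8+0 = 8.
  Term '8x^6y^6' has total degree 6+6 = 12.
  Term '6x^8y^4' has total degree 8+4 = 12.
The maximum total degree among all terms is 12.

12


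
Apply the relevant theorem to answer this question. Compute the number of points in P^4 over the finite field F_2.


P^4(F_2) has (q^(n+1) - 1)/(q - 1) points.
= 2^4 + 2^3 + 2^2 + 2^1 + 2^0
= 16 + 8 + 4 + 2 + 1
= 31

31


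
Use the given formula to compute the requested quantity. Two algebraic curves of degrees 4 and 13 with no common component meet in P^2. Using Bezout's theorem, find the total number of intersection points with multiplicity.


Bezout's theorem states the intersection count equals the product of degrees.
Intersection count = 4 * 13 = 52

52


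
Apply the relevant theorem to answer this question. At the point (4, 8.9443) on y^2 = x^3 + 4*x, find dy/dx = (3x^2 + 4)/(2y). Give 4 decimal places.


Using implicit differentiation of y^2 = x^3 + 4*x:
2y * dy/dx = 3x^2 + 4
dy/dx = (3x^2 + 4)/(2y)
Numerator: 3*4^2 + 4 = 52
Denominator: 2*8.9443 = 17.8886
dy/dx = 52/17.8886 = 2.9069

2.9069


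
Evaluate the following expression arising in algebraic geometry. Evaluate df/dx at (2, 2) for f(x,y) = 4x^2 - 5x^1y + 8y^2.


df/dx = 2*4*x^1 + 1*(-5)*x^0*y
At (2,2): 2*4*2^1 + 1*(-5)*2^0*2
= 16 - 10
= 6

6


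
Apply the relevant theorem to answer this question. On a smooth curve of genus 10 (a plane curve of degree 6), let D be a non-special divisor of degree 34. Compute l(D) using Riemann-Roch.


First, compute the genus of a smooth plane curve of degree 6:
g = (d-1)(d-2)/2 = (6-1)(6-2)/2 = 10
For a non-special divisor D (i.e., h^1(D) = 0), Riemann-Roch gives:
l(D) = deg(D) - g + 1
Since deg(D) = 34 >= 2g - 1 = 19, D is non-special.
l(D) = 34 - 10 + 1 = 25

25


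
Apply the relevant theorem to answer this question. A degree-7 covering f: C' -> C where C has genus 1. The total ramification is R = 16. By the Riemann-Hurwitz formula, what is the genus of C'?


Riemann-Hurwitz formula: 2g' - 2 = d(2g - 2) + R
Given: d = 7, g = 1, R = 16
2g' - 2 = 7*(2*1 - 2) + 16
2g' - 2 = 7*0 + 16
2g' - 2 = 0 + 16 = 16
2g' = 18
g' = 9

9


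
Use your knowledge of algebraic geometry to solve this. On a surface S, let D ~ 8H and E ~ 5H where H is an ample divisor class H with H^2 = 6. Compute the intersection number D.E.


Using bilinearity of the intersection pairing on a surface S:
(aH).(bH) = ab * (H.H)
We have H^2 = 6.
D.E = (8H).(5H) = 8*5*6
= 40*6
= 240

240


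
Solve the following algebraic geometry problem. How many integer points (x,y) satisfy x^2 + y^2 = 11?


Systematically check integer values of x where x^2 <= 11.
For each valid x, check if 11 - x^2 is a perfect square.
Total integer solutions found: 0

0


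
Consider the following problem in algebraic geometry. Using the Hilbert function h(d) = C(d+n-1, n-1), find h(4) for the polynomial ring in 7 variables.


The Hilbert function for the polynomial ring in 7 variables is:
h(d) = C(d+n-1, n-1)
h(4) = C(4+7-1, 7-1) = C(10, 6)
= 10! / (6! * 4!)
= 210

210


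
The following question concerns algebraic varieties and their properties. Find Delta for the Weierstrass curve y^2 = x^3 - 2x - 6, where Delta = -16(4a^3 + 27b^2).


Compute each component:
4a^3 = 4*(-2)^3 = 4*(-8) = -32
27b^2 = 27*(-6)^2 = 27*36 = 972
4a^3 + 27b^2 = -32 + 972 = 940
Delta = -16*940 = -15040

-15040


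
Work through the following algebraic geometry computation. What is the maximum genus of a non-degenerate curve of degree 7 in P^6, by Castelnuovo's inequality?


Castelnuovo's bound: write d - 1 = m(r-1) + epsilon with 0 <= epsilon < r-1.
d - 1 = 7 - 1 = 6
r - 1 = 6 - 1 = 5
6 = 1*5 + 1, so m = 1, epsilon = 1
pi(d, r) = m(m-1)(r-1)/2 + m*epsilon
= 1*0*5/2 + 1*1
= 0/2 + 1
= 0 + 1 = 1

1


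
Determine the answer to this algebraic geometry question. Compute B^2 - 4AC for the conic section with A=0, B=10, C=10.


The discriminant of a conic Ax^2 + Bxy + Cy^2 + ... = 0 is B^2 - 4AC.
B^2 = 10^2 = 100
4AC = 4*0*10 = 0
Discriminant = 100 + 0 = 100

100


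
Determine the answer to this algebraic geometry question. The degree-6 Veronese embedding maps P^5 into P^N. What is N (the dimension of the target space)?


The Veronese embedding v_d: P^n -> P^N maps each point to all
degree-d monomials in n+1 homogeneous coordinates.
N = C(n+d, d) - 1
N = C(5+6, 6) - 1
N = C(11, 6) - 1
C(11, 6) = 462
N = 462 - 1 = 461

461


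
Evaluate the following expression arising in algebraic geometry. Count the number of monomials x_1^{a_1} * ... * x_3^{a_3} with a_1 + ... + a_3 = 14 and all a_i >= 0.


The number of degree-14 monomials in 3 variables is C(d+n-1, n-1).
= C(14+3-1, 3-1) = C(16, 2)
= 120

120


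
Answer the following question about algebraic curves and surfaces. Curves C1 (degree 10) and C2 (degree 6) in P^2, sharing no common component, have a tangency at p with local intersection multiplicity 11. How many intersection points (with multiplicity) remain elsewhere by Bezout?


By Bezout's theorem, the total intersection number is d1 * d2.
Total = 10 * 6 = 60
Intersection multiplicity at p = 11
Remaining intersections = 60 - 11 = 49

49


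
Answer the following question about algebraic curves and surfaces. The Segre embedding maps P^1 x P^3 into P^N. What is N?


The Segre embedding maps P^m x P^n into P^N via
all products of coordinates from each factor.
N = (m+1)(n+1) - 1
N = (1+1)(3+1) - 1
N = 2*4 - 1
N = 8 - 1 = 7

7


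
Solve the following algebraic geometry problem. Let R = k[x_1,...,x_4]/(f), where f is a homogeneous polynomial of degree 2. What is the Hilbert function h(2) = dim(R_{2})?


For R = k[x_1,...,x_n]/(f) with f homogeneous of degree e:
The Hilbert series is (1 - t^e)/(1 - t)^n.
So h(d) = C(d+n-1, n-1) - C(d-e+n-1, n-1) for d >= e.
With n=4, e=2, d=2:
C(2+4-1, 4-1) = C(5, 3) = 10
C(2-2+4-1, 4-1) = C(3, 3) = 1
h(2) = 10 - 1 = 9

9


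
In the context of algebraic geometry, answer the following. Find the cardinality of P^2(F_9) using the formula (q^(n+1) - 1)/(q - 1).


P^2(F_9) has (q^(n+1) - 1)/(q - 1) points.
= 9^2 + 9^1 + 9^0
= 81 + 9 + 1
= 91

91


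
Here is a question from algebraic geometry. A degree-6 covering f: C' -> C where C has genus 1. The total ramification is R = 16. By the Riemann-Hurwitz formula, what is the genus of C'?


Riemann-Hurwitz formula: 2g' - 2 = d(2g - 2) + R
Given: d = 6, g = 1, R = 16
2g' - 2 = 6*(2*1 - 2) + 16
2g' - 2 = 6*0 + 16
2g' - 2 = 0 + 16 = 16
2g' = 18
g' = 9

9


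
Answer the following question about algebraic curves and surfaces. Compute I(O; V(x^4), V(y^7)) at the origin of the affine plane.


The intersection multiplicity of V(x^a) and V(y^b) at the origin is:
I(O; V(x^4), V(y^7)) = dim_k(k[x,y]/(x^4, y^7))
A basis for k[x,y]/(x^4, y^7) is the set of monomials x^i * y^j
where 0 <= i < 4 and 0 <= j < 7.
The number of such monomials is 4 * 7 = 28

28


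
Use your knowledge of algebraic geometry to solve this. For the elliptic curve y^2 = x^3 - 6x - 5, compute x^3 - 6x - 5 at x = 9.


Compute x^3 - 6x - 5 at x = 9:
x^3 = 9^3 = 729
(-6)*x = (-6)*9 = -54
Sum: 729 - 54 - 5 = 670

670


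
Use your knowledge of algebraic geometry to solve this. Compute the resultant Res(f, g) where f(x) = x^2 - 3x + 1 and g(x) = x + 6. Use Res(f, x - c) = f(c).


For Res(f, x - c), we evaluate f at x = c.
f(-6) = (-6)^2 - 3*(-6) + 1
= 36 + 18 + 1
= 54 + 1 = 55
Res(f, g) = 55

55


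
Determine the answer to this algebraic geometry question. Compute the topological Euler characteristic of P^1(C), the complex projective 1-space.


The complex projective space P^1 has one cell in each even real dimension 0, 2, ..., 2.
The cohomology groups are H^{2k}(P^1) = Z for k = 0,...,1, and 0 otherwise.
Euler characteristic = sum of Betti numbers = 1 per even-dimensional cohomology group.
chi(P^1) = 1 + 1 = 2

2


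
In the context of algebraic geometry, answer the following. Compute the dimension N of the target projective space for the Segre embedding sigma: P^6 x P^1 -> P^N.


The Segre embedding maps P^m x P^n into P^N via
all products of coordinates from each factor.
N = (m+1)(n+1) - 1
N = (6+1)(1+1) - 1
N = 7*2 - 1
N = 14 - 1 = 13

13


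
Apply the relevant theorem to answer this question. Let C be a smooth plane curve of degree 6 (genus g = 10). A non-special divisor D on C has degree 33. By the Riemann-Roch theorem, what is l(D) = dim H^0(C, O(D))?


First, compute the genus of a smooth plane curve of degree 6:
g = (d-1)(d-2)/2 = (6-1)(6-2)/2 = 10
For a non-special divisor D (i.e., h^1(D) = 0), Riemann-Roch gives:
l(D) = deg(D) - g + 1
Since deg(D) = 33 >= 2g - 1 = 19, D is non-special.
l(D) = 33 - 10 + 1 = 24

24


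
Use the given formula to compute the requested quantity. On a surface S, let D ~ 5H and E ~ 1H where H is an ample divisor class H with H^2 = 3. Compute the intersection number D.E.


Using bilinearity of the intersection pairing on a surface S:
(aH).(bH) = ab * (H.H)
We have H^2 = 3.
D.E = (5H).(1H) = 5*1*3
= 5*3
= 15

15


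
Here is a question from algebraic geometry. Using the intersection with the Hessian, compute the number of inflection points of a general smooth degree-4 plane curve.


For a general smooth plane curve C of degree d, the inflection points are
the intersection of C with its Hessian curve, which has degree 3(d-2).
By Bezout, the total intersection number is d * 3(d-2) = 4 * 6 = 24.
For a general curve every flex is ordinary, so each contributes
multiplicity 1 to C·Hess(C), and the number of distinct inflection
points is 3d(d-2).
Inflection points = 3*4*(4-2) = 3*4*2 = 24

24


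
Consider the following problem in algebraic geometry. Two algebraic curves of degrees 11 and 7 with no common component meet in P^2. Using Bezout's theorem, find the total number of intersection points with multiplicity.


Bezout's theorem states the intersection count equals the product of degrees.
Intersection count = 11 * 7 = 77

77


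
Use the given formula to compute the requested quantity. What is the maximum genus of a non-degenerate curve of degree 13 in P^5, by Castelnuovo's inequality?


Castelnuovo's bound: write d - 1 = m(r-1) + epsilon with 0 <= epsilon < r-1.
d - 1 = 13 - 1 = 12
r - 1 = 5 - 1 = 4
12 = 3*4 + 0, so m = 3, epsilon = 0
pi(d, r) = m(m-1)(r-1)/2 + m*epsilon
= 3*2*4/2 + 3*0
= 24/2 + 0
= 12 + 0 = 12

12


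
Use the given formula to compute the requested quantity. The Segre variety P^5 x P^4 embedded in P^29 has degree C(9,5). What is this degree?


The degree of the Segre variety P^5 x P^4 is C(m+n, m).
= C(9, 5)
= 126

126


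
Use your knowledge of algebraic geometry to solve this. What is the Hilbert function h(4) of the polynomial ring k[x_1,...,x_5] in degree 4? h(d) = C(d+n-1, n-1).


The Hilbert function for the polynomial ring in 5 variables is:
h(d) = C(d+n-1, n-1)
h(4) = C(4+5-1, 5-1) = C(8, 4)
= 8! / (4! * 4!)
= 70

70


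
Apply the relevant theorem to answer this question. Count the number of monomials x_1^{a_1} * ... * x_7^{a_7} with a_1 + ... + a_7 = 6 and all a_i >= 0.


The number of degree-6 monomials in 7 variables is C(d+n-1, n-1).
= C(6+7-1, 7-1) = C(12, 6)
= 924

924


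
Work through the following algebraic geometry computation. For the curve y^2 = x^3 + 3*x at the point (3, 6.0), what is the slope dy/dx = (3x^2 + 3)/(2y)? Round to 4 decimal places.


Using implicit differentiation of y^2 = x^3 + 3*x:
2y * dy/dx = 3x^2 + 3
dy/dx = (3x^2 + 3)/(2y)
Numerator: 3*3^2 + 3 = 30
Denominator: 2*6.0 = 12.0
dy/dx = 30/12.0 = 2.5000

2.5000


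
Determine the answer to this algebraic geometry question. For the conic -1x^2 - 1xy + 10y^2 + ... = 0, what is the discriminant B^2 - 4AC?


The discriminant of a conic Ax^2 + Bxy + Cy^2 + ... = 0 is B^2 - 4AC.
B^2 = (-1)^2 = 1
4AC = 4*(-1)*10 = -40
Discriminant = 1 + 40 = 41

41


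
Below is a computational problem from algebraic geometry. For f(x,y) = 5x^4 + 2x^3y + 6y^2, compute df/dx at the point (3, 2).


df/dx = 4*5*x^3 + 3*2*x^2*y
At (3,2): 4*5*3^3 + 3*2*3^2*2
= 540 + 108
= 648

648


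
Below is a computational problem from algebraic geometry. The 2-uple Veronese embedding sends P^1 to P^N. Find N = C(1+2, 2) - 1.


The Veronese embedding v_d: P^n -> P^N maps each point to all
degree-d monomials in n+1 homogeneous coordinates.
N = C(n+d, d) - 1
N = C(1+2, 2) - 1
N = C(3, 2) - 1
C(3, 2) = 3
N = 3 - 1 = 2

2


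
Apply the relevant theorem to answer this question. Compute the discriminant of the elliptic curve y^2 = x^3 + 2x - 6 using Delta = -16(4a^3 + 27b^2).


Compute each component:
4a^3 = 4*2^3 = 4*8 = 32
27b^2 = 27*(-6)^2 = 27*36 = 972
4a^3 + 27b^2 = 32 + 972 = 1004
Delta = -16*1004 = -16064

-16064


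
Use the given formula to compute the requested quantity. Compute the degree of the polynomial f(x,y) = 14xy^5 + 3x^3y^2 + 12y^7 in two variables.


Examine each term for its total degree (sum of exponents).
  Term '14xy^5' has total degree 1+5 = 6.
  Term '3x^3y^2' has total degree 3+2 = 5.
  Term '12y^7' has total degree 0+7 = 7.
The maximum total degree among all terms is 7.

7


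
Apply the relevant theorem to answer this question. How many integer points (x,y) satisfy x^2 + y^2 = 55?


Systematically check integer values of x where x^2 <= 55.
For each valid x, check if 55 - x^2 is a perfect square.
Total integer solutions found: 0

0


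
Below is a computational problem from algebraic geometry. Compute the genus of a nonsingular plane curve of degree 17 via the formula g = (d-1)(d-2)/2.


Using the genus formula for smooth plane curves:
g = (d-1)(d-2)/2
g = (17-1)(17-2)/2
g = 16*15/2
g = 240/2 = 120

120


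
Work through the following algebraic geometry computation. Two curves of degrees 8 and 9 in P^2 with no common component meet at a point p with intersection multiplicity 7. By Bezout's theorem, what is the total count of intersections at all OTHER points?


By Bezout's theorem, the total intersection number is d1 * d2.
Total = 8 * 9 = 72
Intersection multiplicity at p = 7
Remaining intersections = 72 - 7 = 65

65


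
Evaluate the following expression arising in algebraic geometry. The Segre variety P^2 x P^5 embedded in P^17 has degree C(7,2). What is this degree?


The degree of the Segre variety P^2 x P^5 is C(m+n, m).
= C(7, 2)
= 21

21


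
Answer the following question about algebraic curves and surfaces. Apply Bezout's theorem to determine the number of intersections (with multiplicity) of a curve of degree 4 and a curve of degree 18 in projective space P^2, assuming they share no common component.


Bezout's theorem states the intersection count equals the product of degrees.
Intersection count = 4 * 18 = 72

72


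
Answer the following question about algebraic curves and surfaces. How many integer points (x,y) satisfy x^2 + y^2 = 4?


Systematically check integer values of x where x^2 <= 4.
For each valid x, check if 4 - x^2 is a perfect square.
x=0: 4 - 0 = 4, sqrt = 2 (valid)
x=2: 4 - 4 = 0, sqrt = 0 (valid)
Total integer solutions found: 4

4


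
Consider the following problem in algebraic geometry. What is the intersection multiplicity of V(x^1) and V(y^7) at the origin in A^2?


The intersection multiplicity of V(x^a) and V(y^b) at the origin is:
I(O; V(x^1), V(y^7)) = dim_k(k[x,y]/(x^1, y^7))
A basis for k[x,y]/(x^1, y^7) is the set of monomials x^i * y^j
where 0 <= i < 1 and 0 <= j < 7.
The number of such monomials is 1 * 7 = 7

7


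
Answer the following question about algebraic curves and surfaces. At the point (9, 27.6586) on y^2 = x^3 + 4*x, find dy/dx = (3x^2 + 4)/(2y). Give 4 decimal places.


Using implicit differentiation of y^2 = x^3 + 4*x:
2y * dy/dx = 3x^2 + 4
dy/dx = (3x^2 + 4)/(2y)
Numerator: 3*9^2 + 4 = 247
Denominator: 2*27.6586 = 55.3172
dy/dx = 247/55.3172 = 4.4652

4.4652


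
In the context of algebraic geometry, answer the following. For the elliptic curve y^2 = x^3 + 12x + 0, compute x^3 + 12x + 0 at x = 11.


Compute x^3 + 12x + 0 at x = 11:
x^3 = 11^3 = 1331
12*x = 12*11 = 132
Sum: 1331 + 132 + 0 = 1463

1463


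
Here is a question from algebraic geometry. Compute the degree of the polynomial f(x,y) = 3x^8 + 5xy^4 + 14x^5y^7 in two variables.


Examine each term for its total degree (sum of exponents).
  Term '3x^8' has total degree 8+0 = 8.
  Term '5xy^4' has total degree 1+4 = 5.
  Term '14x^5y^7' has total degree 5+7 = 12.
The maximum total degree among all terms is 12.

12


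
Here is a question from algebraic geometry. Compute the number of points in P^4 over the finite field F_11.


P^4(F_11) has (q^(n+1) - 1)/(q - 1) points.
= 11^4 + 11^3 + 11^2 + 11^1 + 11^0
= 14641 + 1331 + 121 + 11 + 1
= 16105

16105


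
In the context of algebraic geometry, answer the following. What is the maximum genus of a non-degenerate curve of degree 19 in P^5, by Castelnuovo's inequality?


Castelnuovo's bound: write d - 1 = m(r-1) + epsilon with 0 <= epsilon < r-1.
d - 1 = 19 - 1 = 18
r - 1 = 5 - 1 = 4
18 = 4*4 + 2, so m = 4, epsilon = 2
pi(d, r) = m(m-1)(r-1)/2 + m*epsilon
= 4*3*4/2 + 4*2
= 48/2 + 8
= 24 + 8 = 32

32


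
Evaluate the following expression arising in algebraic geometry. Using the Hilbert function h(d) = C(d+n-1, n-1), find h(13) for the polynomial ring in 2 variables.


The Hilbert function for the polynomial ring in 2 variables is:
h(d) = C(d+n-1, n-1)
h(13) = C(13+2-1, 2-1) = C(14, 1)
= 14! / (1! * 13!)
= 14

14


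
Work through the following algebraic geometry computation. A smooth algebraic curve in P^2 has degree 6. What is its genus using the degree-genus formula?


Using the genus formula for smooth plane curves:
g = (d-1)(d-2)/2
g = (6-1)(6-2)/2
g = 5*4/2
g = 20/2 = 10

10


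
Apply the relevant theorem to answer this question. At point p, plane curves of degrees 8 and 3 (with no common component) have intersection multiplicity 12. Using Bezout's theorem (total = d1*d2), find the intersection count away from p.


By Bezout's theorem, the total intersection number is d1 * d2.
Total = 8 * 3 = 24
Intersection multiplicity at p = 12
Remaining intersections = 24 - 12 = 12

12


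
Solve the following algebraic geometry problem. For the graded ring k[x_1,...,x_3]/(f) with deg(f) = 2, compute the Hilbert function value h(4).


For R = k[x_1,...,x_n]/(f) with f homogeneous of degree e:
The Hilbert series is (1 - t^e)/(1 - t)^n.
So h(d) = C(d+n-1, n-1) - C(d-e+n-1, n-1) for d >= e.
With n=3, e=2, d=4:
C(4+3-1, 3-1) = C(6, 2) = 15
C(4-2+3-1, 3-1) = C(4, 2) = 6
h(4) = 15 - 6 = 9

9


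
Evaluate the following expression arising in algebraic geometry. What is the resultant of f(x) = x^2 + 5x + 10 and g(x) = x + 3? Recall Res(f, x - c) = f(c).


For Res(f, x - c), we evaluate f at x = c.
f(-3) = (-3)^2 + 5*(-3) + 10
= 9 - 15 + 10
= -6 + 10 = 4
Res(f, g) = 4

4


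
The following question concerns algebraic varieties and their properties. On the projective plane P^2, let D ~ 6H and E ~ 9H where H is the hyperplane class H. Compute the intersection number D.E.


Using bilinearity of the intersection pairing on the projective plane P^2:
(aH).(bH) = ab * (H.H)
We have H^2 = 1 (Bezout).
D.E = (6H).(9H) = 6*9*1
= 54*1
= 54

54


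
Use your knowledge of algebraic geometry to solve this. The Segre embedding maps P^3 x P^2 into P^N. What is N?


The Segre embedding maps P^m x P^n into P^N via
all products of coordinates from each factor.
N = (m+1)(n+1) - 1
N = (3+1)(2+1) - 1
N = 4*3 - 1
N = 12 - 1 = 11

11


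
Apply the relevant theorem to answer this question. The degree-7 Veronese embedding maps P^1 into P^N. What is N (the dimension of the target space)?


The Veronese embedding v_d: P^n -> P^N maps each point to all
degree-d monomials in n+1 homogeneous coordinates.
N = C(n+d, d) - 1
N = C(1+7, 7) - 1
N = C(8, 7) - 1
C(8, 7) = 8
N = 8 - 1 = 7

7


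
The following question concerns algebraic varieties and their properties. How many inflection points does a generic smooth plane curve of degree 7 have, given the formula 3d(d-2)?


For a general smooth plane curve C of degree d, the inflection points are
the intersection of C with its Hessian curve, which has degree 3(d-2).
By Bezout, the total intersection number is d * 3(d-2) = 7 * 15 = 105.
For a general curve every flex is ordinary, so each contributes
multiplicity 1 to C·Hess(C), and the number of distinct inflection
points is 3d(d-2).
Inflection points = 3*7*(7-2) = 3*7*5 = 105

105


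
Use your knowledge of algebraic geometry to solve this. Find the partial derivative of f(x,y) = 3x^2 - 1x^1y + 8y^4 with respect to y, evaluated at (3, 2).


df/dy = (-1)*x^1 + 4*8*y^3
At (3,2): (-1)*3^1 + 4*8*2^3
= -3 + 256
= 253

253


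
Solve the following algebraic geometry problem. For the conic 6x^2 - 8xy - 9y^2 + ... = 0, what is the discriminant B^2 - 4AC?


The discriminant of a conic Ax^2 + Bxy + Cy^2 + ... = 0 is B^2 - 4AC.
B^2 = (-8)^2 = 64
4AC = 4*6*(-9) = -216
Discriminant = 64 + 216 = 280

280


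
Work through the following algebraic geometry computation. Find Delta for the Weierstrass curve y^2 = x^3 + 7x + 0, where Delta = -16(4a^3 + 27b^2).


Compute each component:
4a^3 = 4*7^3 = 4*343 = 1372
27b^2 = 27*0^2 = 27*0 = 0
4a^3 + 27b^2 = 1372 + 0 = 1372
Delta = -16*1372 = -21952

-21952


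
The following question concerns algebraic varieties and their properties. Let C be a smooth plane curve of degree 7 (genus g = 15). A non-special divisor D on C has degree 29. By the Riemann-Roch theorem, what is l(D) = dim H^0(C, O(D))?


First, compute the genus of a smooth plane curve of degree 7:
g = (d-1)(d-2)/2 = (7-1)(7-2)/2 = 15
For a non-special divisor D (i.e., h^1(D) = 0), Riemann-Roch gives:
l(D) = deg(D) - g + 1
Since deg(D) = 29 >= 2g - 1 = 29, D is non-special.
l(D) = 29 - 15 + 1 = 15

15


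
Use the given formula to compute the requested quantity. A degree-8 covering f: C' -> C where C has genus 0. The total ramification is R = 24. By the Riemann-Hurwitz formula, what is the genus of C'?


Riemann-Hurwitz formula: 2g' - 2 = d(2g - 2) + R
Given: d = 8, g = 0, R = 24
2g' - 2 = 8*(2*0 - 2) + 24
2g' - 2 = 8*(-2) + 24
2g' - 2 = -16 + 24 = 8
2g' = 10
g' = 5

5
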